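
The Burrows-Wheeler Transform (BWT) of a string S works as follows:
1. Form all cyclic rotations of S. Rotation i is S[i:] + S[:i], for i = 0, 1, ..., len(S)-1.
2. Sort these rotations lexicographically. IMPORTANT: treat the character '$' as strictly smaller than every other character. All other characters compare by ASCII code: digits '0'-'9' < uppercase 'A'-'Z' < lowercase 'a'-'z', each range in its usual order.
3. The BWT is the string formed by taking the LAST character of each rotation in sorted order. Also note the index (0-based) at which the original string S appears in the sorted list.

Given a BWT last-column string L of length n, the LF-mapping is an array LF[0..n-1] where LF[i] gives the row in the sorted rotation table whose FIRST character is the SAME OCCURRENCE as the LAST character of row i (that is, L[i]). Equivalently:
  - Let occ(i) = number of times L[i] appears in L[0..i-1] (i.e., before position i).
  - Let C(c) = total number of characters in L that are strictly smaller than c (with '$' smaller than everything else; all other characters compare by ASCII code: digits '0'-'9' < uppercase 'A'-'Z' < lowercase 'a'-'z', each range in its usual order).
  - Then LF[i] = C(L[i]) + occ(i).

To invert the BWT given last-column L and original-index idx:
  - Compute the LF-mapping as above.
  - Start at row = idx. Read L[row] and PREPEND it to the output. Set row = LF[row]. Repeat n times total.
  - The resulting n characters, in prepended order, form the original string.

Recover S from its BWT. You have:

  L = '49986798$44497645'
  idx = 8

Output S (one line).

Answer: 6947495986484794$

Derivation:
LF mapping: 1 13 14 11 7 9 15 12 0 2 3 4 16 10 8 5 6
Walk LF starting at row 8, prepending L[row]:
  step 1: row=8, L[8]='$', prepend. Next row=LF[8]=0
  step 2: row=0, L[0]='4', prepend. Next row=LF[0]=1
  step 3: row=1, L[1]='9', prepend. Next row=LF[1]=13
  step 4: row=13, L[13]='7', prepend. Next row=LF[13]=10
  step 5: row=10, L[10]='4', prepend. Next row=LF[10]=3
  step 6: row=3, L[3]='8', prepend. Next row=LF[3]=11
  step 7: row=11, L[11]='4', prepend. Next row=LF[11]=4
  step 8: row=4, L[4]='6', prepend. Next row=LF[4]=7
  step 9: row=7, L[7]='8', prepend. Next row=LF[7]=12
  step 10: row=12, L[12]='9', prepend. Next row=LF[12]=16
  step 11: row=16, L[16]='5', prepend. Next row=LF[16]=6
  step 12: row=6, L[6]='9', prepend. Next row=LF[6]=15
  step 13: row=15, L[15]='4', prepend. Next row=LF[15]=5
  step 14: row=5, L[5]='7', prepend. Next row=LF[5]=9
  step 15: row=9, L[9]='4', prepend. Next row=LF[9]=2
  step 16: row=2, L[2]='9', prepend. Next row=LF[2]=14
  step 17: row=14, L[14]='6', prepend. Next row=LF[14]=8
Reversed output: 6947495986484794$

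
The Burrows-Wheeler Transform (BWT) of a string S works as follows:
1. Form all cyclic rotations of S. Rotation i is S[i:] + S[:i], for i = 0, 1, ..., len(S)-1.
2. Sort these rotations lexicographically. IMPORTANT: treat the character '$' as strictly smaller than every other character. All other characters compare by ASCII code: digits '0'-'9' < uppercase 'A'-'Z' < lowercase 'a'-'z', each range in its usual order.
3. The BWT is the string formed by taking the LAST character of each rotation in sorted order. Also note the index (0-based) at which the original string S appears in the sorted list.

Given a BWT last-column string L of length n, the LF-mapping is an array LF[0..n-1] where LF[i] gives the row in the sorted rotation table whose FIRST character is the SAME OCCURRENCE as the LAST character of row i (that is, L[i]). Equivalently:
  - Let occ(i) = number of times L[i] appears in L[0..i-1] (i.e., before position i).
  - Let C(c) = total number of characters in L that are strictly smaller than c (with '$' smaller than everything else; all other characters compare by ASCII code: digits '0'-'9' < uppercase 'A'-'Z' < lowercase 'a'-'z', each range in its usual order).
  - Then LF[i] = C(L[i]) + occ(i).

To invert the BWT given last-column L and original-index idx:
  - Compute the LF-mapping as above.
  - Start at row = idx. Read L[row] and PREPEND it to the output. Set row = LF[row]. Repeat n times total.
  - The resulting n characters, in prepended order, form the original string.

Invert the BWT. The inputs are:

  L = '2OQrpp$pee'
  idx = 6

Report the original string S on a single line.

LF mapping: 1 2 3 9 6 7 0 8 4 5
Walk LF starting at row 6, prepending L[row]:
  step 1: row=6, L[6]='$', prepend. Next row=LF[6]=0
  step 2: row=0, L[0]='2', prepend. Next row=LF[0]=1
  step 3: row=1, L[1]='O', prepend. Next row=LF[1]=2
  step 4: row=2, L[2]='Q', prepend. Next row=LF[2]=3
  step 5: row=3, L[3]='r', prepend. Next row=LF[3]=9
  step 6: row=9, L[9]='e', prepend. Next row=LF[9]=5
  step 7: row=5, L[5]='p', prepend. Next row=LF[5]=7
  step 8: row=7, L[7]='p', prepend. Next row=LF[7]=8
  step 9: row=8, L[8]='e', prepend. Next row=LF[8]=4
  step 10: row=4, L[4]='p', prepend. Next row=LF[4]=6
Reversed output: pepperQO2$

Answer: pepperQO2$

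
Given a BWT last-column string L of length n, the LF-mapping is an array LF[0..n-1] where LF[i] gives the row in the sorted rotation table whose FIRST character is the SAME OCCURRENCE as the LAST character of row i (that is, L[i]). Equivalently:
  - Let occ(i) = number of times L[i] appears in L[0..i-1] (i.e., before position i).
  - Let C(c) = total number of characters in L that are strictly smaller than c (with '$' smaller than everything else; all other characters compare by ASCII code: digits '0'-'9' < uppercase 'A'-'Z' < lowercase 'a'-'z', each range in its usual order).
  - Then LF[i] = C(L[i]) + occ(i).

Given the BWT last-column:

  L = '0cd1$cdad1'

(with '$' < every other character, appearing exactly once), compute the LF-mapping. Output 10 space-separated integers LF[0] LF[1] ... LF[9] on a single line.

Char counts: '$':1, '0':1, '1':2, 'a':1, 'c':2, 'd':3
C (first-col start): C('$')=0, C('0')=1, C('1')=2, C('a')=4, C('c')=5, C('d')=7
L[0]='0': occ=0, LF[0]=C('0')+0=1+0=1
L[1]='c': occ=0, LF[1]=C('c')+0=5+0=5
L[2]='d': occ=0, LF[2]=C('d')+0=7+0=7
L[3]='1': occ=0, LF[3]=C('1')+0=2+0=2
L[4]='$': occ=0, LF[4]=C('$')+0=0+0=0
L[5]='c': occ=1, LF[5]=C('c')+1=5+1=6
L[6]='d': occ=1, LF[6]=C('d')+1=7+1=8
L[7]='a': occ=0, LF[7]=C('a')+0=4+0=4
L[8]='d': occ=2, LF[8]=C('d')+2=7+2=9
L[9]='1': occ=1, LF[9]=C('1')+1=2+1=3

Answer: 1 5 7 2 0 6 8 4 9 3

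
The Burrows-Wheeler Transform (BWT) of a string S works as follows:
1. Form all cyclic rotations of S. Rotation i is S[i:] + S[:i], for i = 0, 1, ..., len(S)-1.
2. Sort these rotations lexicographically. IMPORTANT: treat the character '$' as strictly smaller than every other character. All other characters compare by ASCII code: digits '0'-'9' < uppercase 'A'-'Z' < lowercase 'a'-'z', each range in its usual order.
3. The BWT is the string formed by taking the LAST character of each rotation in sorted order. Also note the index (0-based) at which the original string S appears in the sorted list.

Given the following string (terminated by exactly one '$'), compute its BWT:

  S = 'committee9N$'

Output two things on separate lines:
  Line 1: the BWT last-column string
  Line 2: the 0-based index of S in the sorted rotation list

All 12 rotations (rotation i = S[i:]+S[:i]):
  rot[0] = committee9N$
  rot[1] = ommittee9N$c
  rot[2] = mmittee9N$co
  rot[3] = mittee9N$com
  rot[4] = ittee9N$comm
  rot[5] = ttee9N$commi
  rot[6] = tee9N$commit
  rot[7] = ee9N$committ
  rot[8] = e9N$committe
  rot[9] = 9N$committee
  rot[10] = N$committee9
  rot[11] = $committee9N
Sorted (with $ < everything):
  sorted[0] = $committee9N  (last char: 'N')
  sorted[1] = 9N$committee  (last char: 'e')
  sorted[2] = N$committee9  (last char: '9')
  sorted[3] = committee9N$  (last char: '$')
  sorted[4] = e9N$committe  (last char: 'e')
  sorted[5] = ee9N$committ  (last char: 't')
  sorted[6] = ittee9N$comm  (last char: 'm')
  sorted[7] = mittee9N$com  (last char: 'm')
  sorted[8] = mmittee9N$co  (last char: 'o')
  sorted[9] = ommittee9N$c  (last char: 'c')
  sorted[10] = tee9N$commit  (last char: 't')
  sorted[11] = ttee9N$commi  (last char: 'i')
Last column: Ne9$etmmocti
Original string S is at sorted index 3

Answer: Ne9$etmmocti
3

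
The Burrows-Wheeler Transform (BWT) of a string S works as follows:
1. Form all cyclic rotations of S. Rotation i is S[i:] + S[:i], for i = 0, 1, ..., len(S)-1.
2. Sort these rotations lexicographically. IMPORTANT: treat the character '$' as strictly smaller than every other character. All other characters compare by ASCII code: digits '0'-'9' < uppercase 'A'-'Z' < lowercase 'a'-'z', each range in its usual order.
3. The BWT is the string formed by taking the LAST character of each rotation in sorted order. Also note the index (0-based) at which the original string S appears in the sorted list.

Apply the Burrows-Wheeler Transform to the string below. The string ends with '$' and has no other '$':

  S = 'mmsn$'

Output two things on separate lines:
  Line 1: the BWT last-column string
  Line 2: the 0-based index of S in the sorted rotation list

All 5 rotations (rotation i = S[i:]+S[:i]):
  rot[0] = mmsn$
  rot[1] = msn$m
  rot[2] = sn$mm
  rot[3] = n$mms
  rot[4] = $mmsn
Sorted (with $ < everything):
  sorted[0] = $mmsn  (last char: 'n')
  sorted[1] = mmsn$  (last char: '$')
  sorted[2] = msn$m  (last char: 'm')
  sorted[3] = n$mms  (last char: 's')
  sorted[4] = sn$mm  (last char: 'm')
Last column: n$msm
Original string S is at sorted index 1

Answer: n$msm
1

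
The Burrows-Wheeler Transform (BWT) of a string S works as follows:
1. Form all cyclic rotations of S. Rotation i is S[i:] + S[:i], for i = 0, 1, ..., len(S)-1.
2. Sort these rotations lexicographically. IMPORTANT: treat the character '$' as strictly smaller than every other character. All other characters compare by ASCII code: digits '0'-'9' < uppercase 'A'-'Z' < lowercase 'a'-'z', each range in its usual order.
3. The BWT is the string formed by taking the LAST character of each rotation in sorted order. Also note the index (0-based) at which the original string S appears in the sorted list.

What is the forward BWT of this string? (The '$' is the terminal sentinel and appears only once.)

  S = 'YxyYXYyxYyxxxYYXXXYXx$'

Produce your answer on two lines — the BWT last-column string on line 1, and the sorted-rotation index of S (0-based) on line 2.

Answer: xYXXYYYyXx$XxXxyxyYxYY
10

Derivation:
All 22 rotations (rotation i = S[i:]+S[:i]):
  rot[0] = YxyYXYyxYyxxxYYXXXYXx$
  rot[1] = xyYXYyxYyxxxYYXXXYXx$Y
  rot[2] = yYXYyxYyxxxYYXXXYXx$Yx
  rot[3] = YXYyxYyxxxYYXXXYXx$Yxy
  rot[4] = XYyxYyxxxYYXXXYXx$YxyY
  rot[5] = YyxYyxxxYYXXXYXx$YxyYX
  rot[6] = yxYyxxxYYXXXYXx$YxyYXY
  rot[7] = xYyxxxYYXXXYXx$YxyYXYy
  rot[8] = YyxxxYYXXXYXx$YxyYXYyx
  rot[9] = yxxxYYXXXYXx$YxyYXYyxY
  rot[10] = xxxYYXXXYXx$YxyYXYyxYy
  rot[11] = xxYYXXXYXx$YxyYXYyxYyx
  rot[12] = xYYXXXYXx$YxyYXYyxYyxx
  rot[13] = YYXXXYXx$YxyYXYyxYyxxx
  rot[14] = YXXXYXx$YxyYXYyxYyxxxY
  rot[15] = XXXYXx$YxyYXYyxYyxxxYY
  rot[16] = XXYXx$YxyYXYyxYyxxxYYX
  rot[17] = XYXx$YxyYXYyxYyxxxYYXX
  rot[18] = YXx$YxyYXYyxYyxxxYYXXX
  rot[19] = Xx$YxyYXYyxYyxxxYYXXXY
  rot[20] = x$YxyYXYyxYyxxxYYXXXYX
  rot[21] = $YxyYXYyxYyxxxYYXXXYXx
Sorted (with $ < everything):
  sorted[0] = $YxyYXYyxYyxxxYYXXXYXx  (last char: 'x')
  sorted[1] = XXXYXx$YxyYXYyxYyxxxYY  (last char: 'Y')
  sorted[2] = XXYXx$YxyYXYyxYyxxxYYX  (last char: 'X')
  sorted[3] = XYXx$YxyYXYyxYyxxxYYXX  (last char: 'X')
  sorted[4] = XYyxYyxxxYYXXXYXx$YxyY  (last char: 'Y')
  sorted[5] = Xx$YxyYXYyxYyxxxYYXXXY  (last char: 'Y')
  sorted[6] = YXXXYXx$YxyYXYyxYyxxxY  (last char: 'Y')
  sorted[7] = YXYyxYyxxxYYXXXYXx$Yxy  (last char: 'y')
  sorted[8] = YXx$YxyYXYyxYyxxxYYXXX  (last char: 'X')
  sorted[9] = YYXXXYXx$YxyYXYyxYyxxx  (last char: 'x')
  sorted[10] = YxyYXYyxYyxxxYYXXXYXx$  (last char: '$')
  sorted[11] = YyxYyxxxYYXXXYXx$YxyYX  (last char: 'X')
  sorted[12] = YyxxxYYXXXYXx$YxyYXYyx  (last char: 'x')
  sorted[13] = x$YxyYXYyxYyxxxYYXXXYX  (last char: 'X')
  sorted[14] = xYYXXXYXx$YxyYXYyxYyxx  (last char: 'x')
  sorted[15] = xYyxxxYYXXXYXx$YxyYXYy  (last char: 'y')
  sorted[16] = xxYYXXXYXx$YxyYXYyxYyx  (last char: 'x')
  sorted[17] = xxxYYXXXYXx$YxyYXYyxYy  (last char: 'y')
  sorted[18] = xyYXYyxYyxxxYYXXXYXx$Y  (last char: 'Y')
  sorted[19] = yYXYyxYyxxxYYXXXYXx$Yx  (last char: 'x')
  sorted[20] = yxYyxxxYYXXXYXx$YxyYXY  (last char: 'Y')
  sorted[21] = yxxxYYXXXYXx$YxyYXYyxY  (last char: 'Y')
Last column: xYXXYYYyXx$XxXxyxyYxYY
Original string S is at sorted index 10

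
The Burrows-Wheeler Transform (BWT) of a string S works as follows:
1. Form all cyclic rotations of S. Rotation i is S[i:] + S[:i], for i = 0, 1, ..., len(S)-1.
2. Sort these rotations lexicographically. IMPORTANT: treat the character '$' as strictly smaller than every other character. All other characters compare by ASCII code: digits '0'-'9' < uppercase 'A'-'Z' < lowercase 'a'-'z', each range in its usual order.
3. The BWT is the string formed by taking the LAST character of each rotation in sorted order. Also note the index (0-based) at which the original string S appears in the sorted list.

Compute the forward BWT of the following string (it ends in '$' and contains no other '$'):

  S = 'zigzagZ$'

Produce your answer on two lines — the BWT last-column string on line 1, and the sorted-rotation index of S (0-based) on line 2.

All 8 rotations (rotation i = S[i:]+S[:i]):
  rot[0] = zigzagZ$
  rot[1] = igzagZ$z
  rot[2] = gzagZ$zi
  rot[3] = zagZ$zig
  rot[4] = agZ$zigz
  rot[5] = gZ$zigza
  rot[6] = Z$zigzag
  rot[7] = $zigzagZ
Sorted (with $ < everything):
  sorted[0] = $zigzagZ  (last char: 'Z')
  sorted[1] = Z$zigzag  (last char: 'g')
  sorted[2] = agZ$zigz  (last char: 'z')
  sorted[3] = gZ$zigza  (last char: 'a')
  sorted[4] = gzagZ$zi  (last char: 'i')
  sorted[5] = igzagZ$z  (last char: 'z')
  sorted[6] = zagZ$zig  (last char: 'g')
  sorted[7] = zigzagZ$  (last char: '$')
Last column: Zgzaizg$
Original string S is at sorted index 7

Answer: Zgzaizg$
7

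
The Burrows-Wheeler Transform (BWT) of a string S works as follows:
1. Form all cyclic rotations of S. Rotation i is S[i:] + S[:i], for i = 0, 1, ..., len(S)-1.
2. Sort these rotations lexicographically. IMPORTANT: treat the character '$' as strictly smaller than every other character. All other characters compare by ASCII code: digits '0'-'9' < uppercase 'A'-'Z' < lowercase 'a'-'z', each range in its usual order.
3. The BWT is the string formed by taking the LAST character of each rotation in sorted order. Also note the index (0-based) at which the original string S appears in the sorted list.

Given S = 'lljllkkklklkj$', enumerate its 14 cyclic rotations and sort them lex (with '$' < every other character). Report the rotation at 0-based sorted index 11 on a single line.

Answer: lklkj$lljllkkk

Derivation:
All 14 rotations (rotation i = S[i:]+S[:i]):
  rot[0] = lljllkkklklkj$
  rot[1] = ljllkkklklkj$l
  rot[2] = jllkkklklkj$ll
  rot[3] = llkkklklkj$llj
  rot[4] = lkkklklkj$lljl
  rot[5] = kkklklkj$lljll
  rot[6] = kklklkj$lljllk
  rot[7] = klklkj$lljllkk
  rot[8] = lklkj$lljllkkk
  rot[9] = klkj$lljllkkkl
  rot[10] = lkj$lljllkkklk
  rot[11] = kj$lljllkkklkl
  rot[12] = j$lljllkkklklk
  rot[13] = $lljllkkklklkj
Sorted (with $ < everything):
  sorted[0] = $lljllkkklklkj
  sorted[1] = j$lljllkkklklk
  sorted[2] = jllkkklklkj$ll
  sorted[3] = kj$lljllkkklkl
  sorted[4] = kkklklkj$lljll
  sorted[5] = kklklkj$lljllk
  sorted[6] = klkj$lljllkkkl
  sorted[7] = klklkj$lljllkk
  sorted[8] = ljllkkklklkj$l
  sorted[9] = lkj$lljllkkklk
  sorted[10] = lkkklklkj$lljl
  sorted[11] = lklkj$lljllkkk
  sorted[12] = lljllkkklklkj$
  sorted[13] = llkkklklkj$llj
sorted[11] = lklkj$lljllkkk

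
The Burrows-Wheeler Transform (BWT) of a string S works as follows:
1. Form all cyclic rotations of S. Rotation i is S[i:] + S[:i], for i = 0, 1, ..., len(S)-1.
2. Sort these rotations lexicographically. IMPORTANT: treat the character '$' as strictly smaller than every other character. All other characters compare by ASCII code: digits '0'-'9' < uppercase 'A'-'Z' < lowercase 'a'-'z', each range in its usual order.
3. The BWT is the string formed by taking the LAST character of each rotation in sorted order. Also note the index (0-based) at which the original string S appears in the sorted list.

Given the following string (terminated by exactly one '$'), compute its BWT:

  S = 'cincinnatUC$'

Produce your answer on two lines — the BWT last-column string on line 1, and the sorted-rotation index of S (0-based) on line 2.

Answer: CUtn$nccniia
4

Derivation:
All 12 rotations (rotation i = S[i:]+S[:i]):
  rot[0] = cincinnatUC$
  rot[1] = incinnatUC$c
  rot[2] = ncinnatUC$ci
  rot[3] = cinnatUC$cin
  rot[4] = innatUC$cinc
  rot[5] = nnatUC$cinci
  rot[6] = natUC$cincin
  rot[7] = atUC$cincinn
  rot[8] = tUC$cincinna
  rot[9] = UC$cincinnat
  rot[10] = C$cincinnatU
  rot[11] = $cincinnatUC
Sorted (with $ < everything):
  sorted[0] = $cincinnatUC  (last char: 'C')
  sorted[1] = C$cincinnatU  (last char: 'U')
  sorted[2] = UC$cincinnat  (last char: 't')
  sorted[3] = atUC$cincinn  (last char: 'n')
  sorted[4] = cincinnatUC$  (last char: '$')
  sorted[5] = cinnatUC$cin  (last char: 'n')
  sorted[6] = incinnatUC$c  (last char: 'c')
  sorted[7] = innatUC$cinc  (last char: 'c')
  sorted[8] = natUC$cincin  (last char: 'n')
  sorted[9] = ncinnatUC$ci  (last char: 'i')
  sorted[10] = nnatUC$cinci  (last char: 'i')
  sorted[11] = tUC$cincinna  (last char: 'a')
Last column: CUtn$nccniia
Original string S is at sorted index 4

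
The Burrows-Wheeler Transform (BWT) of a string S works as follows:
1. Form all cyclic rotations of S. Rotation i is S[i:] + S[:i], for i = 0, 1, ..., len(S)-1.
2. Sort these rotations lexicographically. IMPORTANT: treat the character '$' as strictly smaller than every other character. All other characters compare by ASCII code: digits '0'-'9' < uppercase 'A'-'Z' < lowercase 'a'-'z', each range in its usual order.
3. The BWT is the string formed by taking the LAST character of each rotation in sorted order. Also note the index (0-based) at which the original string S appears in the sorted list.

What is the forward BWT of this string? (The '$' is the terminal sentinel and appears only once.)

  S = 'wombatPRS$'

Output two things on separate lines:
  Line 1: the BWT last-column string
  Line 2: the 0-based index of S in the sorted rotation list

Answer: StPRbmowa$
9

Derivation:
All 10 rotations (rotation i = S[i:]+S[:i]):
  rot[0] = wombatPRS$
  rot[1] = ombatPRS$w
  rot[2] = mbatPRS$wo
  rot[3] = batPRS$wom
  rot[4] = atPRS$womb
  rot[5] = tPRS$womba
  rot[6] = PRS$wombat
  rot[7] = RS$wombatP
  rot[8] = S$wombatPR
  rot[9] = $wombatPRS
Sorted (with $ < everything):
  sorted[0] = $wombatPRS  (last char: 'S')
  sorted[1] = PRS$wombat  (last char: 't')
  sorted[2] = RS$wombatP  (last char: 'P')
  sorted[3] = S$wombatPR  (last char: 'R')
  sorted[4] = atPRS$womb  (last char: 'b')
  sorted[5] = batPRS$wom  (last char: 'm')
  sorted[6] = mbatPRS$wo  (last char: 'o')
  sorted[7] = ombatPRS$w  (last char: 'w')
  sorted[8] = tPRS$womba  (last char: 'a')
  sorted[9] = wombatPRS$  (last char: '$')
Last column: StPRbmowa$
Original string S is at sorted index 9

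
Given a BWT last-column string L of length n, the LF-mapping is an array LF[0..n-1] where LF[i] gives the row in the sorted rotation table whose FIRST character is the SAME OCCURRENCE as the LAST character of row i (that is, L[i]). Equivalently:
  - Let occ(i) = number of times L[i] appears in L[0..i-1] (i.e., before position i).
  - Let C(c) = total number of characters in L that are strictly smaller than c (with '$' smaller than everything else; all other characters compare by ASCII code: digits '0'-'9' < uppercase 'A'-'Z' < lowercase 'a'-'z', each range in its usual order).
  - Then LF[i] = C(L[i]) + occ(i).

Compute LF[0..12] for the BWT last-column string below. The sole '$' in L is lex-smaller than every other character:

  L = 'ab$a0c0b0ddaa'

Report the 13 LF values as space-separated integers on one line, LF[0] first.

Char counts: '$':1, '0':3, 'a':4, 'b':2, 'c':1, 'd':2
C (first-col start): C('$')=0, C('0')=1, C('a')=4, C('b')=8, C('c')=10, C('d')=11
L[0]='a': occ=0, LF[0]=C('a')+0=4+0=4
L[1]='b': occ=0, LF[1]=C('b')+0=8+0=8
L[2]='$': occ=0, LF[2]=C('$')+0=0+0=0
L[3]='a': occ=1, LF[3]=C('a')+1=4+1=5
L[4]='0': occ=0, LF[4]=C('0')+0=1+0=1
L[5]='c': occ=0, LF[5]=C('c')+0=10+0=10
L[6]='0': occ=1, LF[6]=C('0')+1=1+1=2
L[7]='b': occ=1, LF[7]=C('b')+1=8+1=9
L[8]='0': occ=2, LF[8]=C('0')+2=1+2=3
L[9]='d': occ=0, LF[9]=C('d')+0=11+0=11
L[10]='d': occ=1, LF[10]=C('d')+1=11+1=12
L[11]='a': occ=2, LF[11]=C('a')+2=4+2=6
L[12]='a': occ=3, LF[12]=C('a')+3=4+3=7

Answer: 4 8 0 5 1 10 2 9 3 11 12 6 7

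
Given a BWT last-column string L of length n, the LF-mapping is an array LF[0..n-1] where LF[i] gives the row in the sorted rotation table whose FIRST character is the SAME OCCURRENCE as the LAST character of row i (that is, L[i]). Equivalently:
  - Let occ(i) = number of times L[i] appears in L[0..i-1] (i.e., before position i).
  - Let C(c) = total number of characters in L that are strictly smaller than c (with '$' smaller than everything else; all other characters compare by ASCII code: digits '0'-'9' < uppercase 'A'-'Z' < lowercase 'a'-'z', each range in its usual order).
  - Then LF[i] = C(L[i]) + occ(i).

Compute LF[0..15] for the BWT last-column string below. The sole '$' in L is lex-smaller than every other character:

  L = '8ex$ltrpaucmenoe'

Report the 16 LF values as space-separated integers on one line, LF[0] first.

Answer: 1 4 15 0 7 13 12 11 2 14 3 8 5 9 10 6

Derivation:
Char counts: '$':1, '8':1, 'a':1, 'c':1, 'e':3, 'l':1, 'm':1, 'n':1, 'o':1, 'p':1, 'r':1, 't':1, 'u':1, 'x':1
C (first-col start): C('$')=0, C('8')=1, C('a')=2, C('c')=3, C('e')=4, C('l')=7, C('m')=8, C('n')=9, C('o')=10, C('p')=11, C('r')=12, C('t')=13, C('u')=14, C('x')=15
L[0]='8': occ=0, LF[0]=C('8')+0=1+0=1
L[1]='e': occ=0, LF[1]=C('e')+0=4+0=4
L[2]='x': occ=0, LF[2]=C('x')+0=15+0=15
L[3]='$': occ=0, LF[3]=C('$')+0=0+0=0
L[4]='l': occ=0, LF[4]=C('l')+0=7+0=7
L[5]='t': occ=0, LF[5]=C('t')+0=13+0=13
L[6]='r': occ=0, LF[6]=C('r')+0=12+0=12
L[7]='p': occ=0, LF[7]=C('p')+0=11+0=11
L[8]='a': occ=0, LF[8]=C('a')+0=2+0=2
L[9]='u': occ=0, LF[9]=C('u')+0=14+0=14
L[10]='c': occ=0, LF[10]=C('c')+0=3+0=3
L[11]='m': occ=0, LF[11]=C('m')+0=8+0=8
L[12]='e': occ=1, LF[12]=C('e')+1=4+1=5
L[13]='n': occ=0, LF[13]=C('n')+0=9+0=9
L[14]='o': occ=0, LF[14]=C('o')+0=10+0=10
L[15]='e': occ=2, LF[15]=C('e')+2=4+2=6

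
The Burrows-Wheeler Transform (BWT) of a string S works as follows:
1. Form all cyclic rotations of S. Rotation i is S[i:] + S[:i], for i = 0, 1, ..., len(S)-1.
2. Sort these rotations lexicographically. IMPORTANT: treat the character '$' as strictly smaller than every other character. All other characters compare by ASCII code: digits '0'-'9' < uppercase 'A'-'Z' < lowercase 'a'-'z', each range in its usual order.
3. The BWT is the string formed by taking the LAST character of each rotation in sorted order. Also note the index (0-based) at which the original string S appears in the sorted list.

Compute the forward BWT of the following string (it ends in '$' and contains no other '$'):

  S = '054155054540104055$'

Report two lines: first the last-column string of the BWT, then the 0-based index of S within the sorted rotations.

All 19 rotations (rotation i = S[i:]+S[:i]):
  rot[0] = 054155054540104055$
  rot[1] = 54155054540104055$0
  rot[2] = 4155054540104055$05
  rot[3] = 155054540104055$054
  rot[4] = 55054540104055$0541
  rot[5] = 5054540104055$05415
  rot[6] = 054540104055$054155
  rot[7] = 54540104055$0541550
  rot[8] = 4540104055$05415505
  rot[9] = 540104055$054155054
  rot[10] = 40104055$0541550545
  rot[11] = 0104055$05415505454
  rot[12] = 104055$054155054540
  rot[13] = 04055$0541550545401
  rot[14] = 4055$05415505454010
  rot[15] = 055$054155054540104
  rot[16] = 55$0541550545401040
  rot[17] = 5$05415505454010405
  rot[18] = $054155054540104055
Sorted (with $ < everything):
  sorted[0] = $054155054540104055  (last char: '5')
  sorted[1] = 0104055$05415505454  (last char: '4')
  sorted[2] = 04055$0541550545401  (last char: '1')
  sorted[3] = 054155054540104055$  (last char: '$')
  sorted[4] = 054540104055$054155  (last char: '5')
  sorted[5] = 055$054155054540104  (last char: '4')
  sorted[6] = 104055$054155054540  (last char: '0')
  sorted[7] = 155054540104055$054  (last char: '4')
  sorted[8] = 40104055$0541550545  (last char: '5')
  sorted[9] = 4055$05415505454010  (last char: '0')
  sorted[10] = 4155054540104055$05  (last char: '5')
  sorted[11] = 4540104055$05415505  (last char: '5')
  sorted[12] = 5$05415505454010405  (last char: '5')
  sorted[13] = 5054540104055$05415  (last char: '5')
  sorted[14] = 540104055$054155054  (last char: '4')
  sorted[15] = 54155054540104055$0  (last char: '0')
  sorted[16] = 54540104055$0541550  (last char: '0')
  sorted[17] = 55$0541550545401040  (last char: '0')
  sorted[18] = 55054540104055$0541  (last char: '1')
Last column: 541$540450555540001
Original string S is at sorted index 3

Answer: 541$540450555540001
3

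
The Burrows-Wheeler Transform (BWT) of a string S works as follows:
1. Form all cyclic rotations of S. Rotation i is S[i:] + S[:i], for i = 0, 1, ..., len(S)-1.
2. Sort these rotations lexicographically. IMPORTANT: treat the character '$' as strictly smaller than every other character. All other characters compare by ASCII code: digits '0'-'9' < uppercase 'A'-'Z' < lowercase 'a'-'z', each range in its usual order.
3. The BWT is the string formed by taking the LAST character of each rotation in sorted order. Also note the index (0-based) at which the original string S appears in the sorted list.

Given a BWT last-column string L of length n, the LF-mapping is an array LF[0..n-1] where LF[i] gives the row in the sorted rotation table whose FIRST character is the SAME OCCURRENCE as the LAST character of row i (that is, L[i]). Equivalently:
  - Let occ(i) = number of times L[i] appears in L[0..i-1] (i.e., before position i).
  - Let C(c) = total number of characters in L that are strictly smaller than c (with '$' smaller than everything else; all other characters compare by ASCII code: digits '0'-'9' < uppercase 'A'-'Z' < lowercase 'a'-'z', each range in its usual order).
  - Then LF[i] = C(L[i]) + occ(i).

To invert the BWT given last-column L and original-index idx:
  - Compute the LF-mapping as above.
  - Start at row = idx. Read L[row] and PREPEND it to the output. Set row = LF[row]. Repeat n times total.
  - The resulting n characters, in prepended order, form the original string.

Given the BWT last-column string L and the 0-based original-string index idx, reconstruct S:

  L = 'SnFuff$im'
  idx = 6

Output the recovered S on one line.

Answer: muffinFS$

Derivation:
LF mapping: 2 7 1 8 3 4 0 5 6
Walk LF starting at row 6, prepending L[row]:
  step 1: row=6, L[6]='$', prepend. Next row=LF[6]=0
  step 2: row=0, L[0]='S', prepend. Next row=LF[0]=2
  step 3: row=2, L[2]='F', prepend. Next row=LF[2]=1
  step 4: row=1, L[1]='n', prepend. Next row=LF[1]=7
  step 5: row=7, L[7]='i', prepend. Next row=LF[7]=5
  step 6: row=5, L[5]='f', prepend. Next row=LF[5]=4
  step 7: row=4, L[4]='f', prepend. Next row=LF[4]=3
  step 8: row=3, L[3]='u', prepend. Next row=LF[3]=8
  step 9: row=8, L[8]='m', prepend. Next row=LF[8]=6
Reversed output: muffinFS$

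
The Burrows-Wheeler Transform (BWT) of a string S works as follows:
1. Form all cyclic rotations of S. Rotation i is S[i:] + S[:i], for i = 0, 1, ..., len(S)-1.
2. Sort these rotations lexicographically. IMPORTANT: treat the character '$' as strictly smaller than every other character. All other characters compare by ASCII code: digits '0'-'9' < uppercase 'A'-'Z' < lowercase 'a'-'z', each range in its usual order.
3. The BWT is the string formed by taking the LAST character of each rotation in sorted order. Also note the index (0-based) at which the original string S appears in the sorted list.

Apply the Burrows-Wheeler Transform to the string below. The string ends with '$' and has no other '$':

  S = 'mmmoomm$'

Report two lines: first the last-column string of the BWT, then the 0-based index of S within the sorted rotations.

All 8 rotations (rotation i = S[i:]+S[:i]):
  rot[0] = mmmoomm$
  rot[1] = mmoomm$m
  rot[2] = moomm$mm
  rot[3] = oomm$mmm
  rot[4] = omm$mmmo
  rot[5] = mm$mmmoo
  rot[6] = m$mmmoom
  rot[7] = $mmmoomm
Sorted (with $ < everything):
  sorted[0] = $mmmoomm  (last char: 'm')
  sorted[1] = m$mmmoom  (last char: 'm')
  sorted[2] = mm$mmmoo  (last char: 'o')
  sorted[3] = mmmoomm$  (last char: '$')
  sorted[4] = mmoomm$m  (last char: 'm')
  sorted[5] = moomm$mm  (last char: 'm')
  sorted[6] = omm$mmmo  (last char: 'o')
  sorted[7] = oomm$mmm  (last char: 'm')
Last column: mmo$mmom
Original string S is at sorted index 3

Answer: mmo$mmom
3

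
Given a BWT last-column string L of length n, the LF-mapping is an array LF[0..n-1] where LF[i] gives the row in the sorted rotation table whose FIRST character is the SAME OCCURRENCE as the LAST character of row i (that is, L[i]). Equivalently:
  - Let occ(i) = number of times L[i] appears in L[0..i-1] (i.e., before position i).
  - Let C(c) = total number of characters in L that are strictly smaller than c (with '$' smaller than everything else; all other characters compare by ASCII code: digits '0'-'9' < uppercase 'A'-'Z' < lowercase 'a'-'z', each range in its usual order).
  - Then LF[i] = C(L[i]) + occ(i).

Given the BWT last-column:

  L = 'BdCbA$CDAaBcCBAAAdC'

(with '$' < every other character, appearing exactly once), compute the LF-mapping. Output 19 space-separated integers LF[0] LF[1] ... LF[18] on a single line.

Answer: 6 17 9 15 1 0 10 13 2 14 7 16 11 8 3 4 5 18 12

Derivation:
Char counts: '$':1, 'A':5, 'B':3, 'C':4, 'D':1, 'a':1, 'b':1, 'c':1, 'd':2
C (first-col start): C('$')=0, C('A')=1, C('B')=6, C('C')=9, C('D')=13, C('a')=14, C('b')=15, C('c')=16, C('d')=17
L[0]='B': occ=0, LF[0]=C('B')+0=6+0=6
L[1]='d': occ=0, LF[1]=C('d')+0=17+0=17
L[2]='C': occ=0, LF[2]=C('C')+0=9+0=9
L[3]='b': occ=0, LF[3]=C('b')+0=15+0=15
L[4]='A': occ=0, LF[4]=C('A')+0=1+0=1
L[5]='$': occ=0, LF[5]=C('$')+0=0+0=0
L[6]='C': occ=1, LF[6]=C('C')+1=9+1=10
L[7]='D': occ=0, LF[7]=C('D')+0=13+0=13
L[8]='A': occ=1, LF[8]=C('A')+1=1+1=2
L[9]='a': occ=0, LF[9]=C('a')+0=14+0=14
L[10]='B': occ=1, LF[10]=C('B')+1=6+1=7
L[11]='c': occ=0, LF[11]=C('c')+0=16+0=16
L[12]='C': occ=2, LF[12]=C('C')+2=9+2=11
L[13]='B': occ=2, LF[13]=C('B')+2=6+2=8
L[14]='A': occ=2, LF[14]=C('A')+2=1+2=3
L[15]='A': occ=3, LF[15]=C('A')+3=1+3=4
L[16]='A': occ=4, LF[16]=C('A')+4=1+4=5
L[17]='d': occ=1, LF[17]=C('d')+1=17+1=18
L[18]='C': occ=3, LF[18]=C('C')+3=9+3=12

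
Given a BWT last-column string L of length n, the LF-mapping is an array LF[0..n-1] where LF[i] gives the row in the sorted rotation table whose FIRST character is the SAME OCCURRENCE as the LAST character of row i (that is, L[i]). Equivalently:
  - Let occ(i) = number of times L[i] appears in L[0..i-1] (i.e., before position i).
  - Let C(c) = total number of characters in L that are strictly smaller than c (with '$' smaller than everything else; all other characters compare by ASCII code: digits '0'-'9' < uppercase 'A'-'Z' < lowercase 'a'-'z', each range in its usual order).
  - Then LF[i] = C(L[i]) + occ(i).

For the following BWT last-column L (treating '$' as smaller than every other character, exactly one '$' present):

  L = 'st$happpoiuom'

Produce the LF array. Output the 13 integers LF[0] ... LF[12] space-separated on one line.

Char counts: '$':1, 'a':1, 'h':1, 'i':1, 'm':1, 'o':2, 'p':3, 's':1, 't':1, 'u':1
C (first-col start): C('$')=0, C('a')=1, C('h')=2, C('i')=3, C('m')=4, C('o')=5, C('p')=7, C('s')=10, C('t')=11, C('u')=12
L[0]='s': occ=0, LF[0]=C('s')+0=10+0=10
L[1]='t': occ=0, LF[1]=C('t')+0=11+0=11
L[2]='$': occ=0, LF[2]=C('$')+0=0+0=0
L[3]='h': occ=0, LF[3]=C('h')+0=2+0=2
L[4]='a': occ=0, LF[4]=C('a')+0=1+0=1
L[5]='p': occ=0, LF[5]=C('p')+0=7+0=7
L[6]='p': occ=1, LF[6]=C('p')+1=7+1=8
L[7]='p': occ=2, LF[7]=C('p')+2=7+2=9
L[8]='o': occ=0, LF[8]=C('o')+0=5+0=5
L[9]='i': occ=0, LF[9]=C('i')+0=3+0=3
L[10]='u': occ=0, LF[10]=C('u')+0=12+0=12
L[11]='o': occ=1, LF[11]=C('o')+1=5+1=6
L[12]='m': occ=0, LF[12]=C('m')+0=4+0=4

Answer: 10 11 0 2 1 7 8 9 5 3 12 6 4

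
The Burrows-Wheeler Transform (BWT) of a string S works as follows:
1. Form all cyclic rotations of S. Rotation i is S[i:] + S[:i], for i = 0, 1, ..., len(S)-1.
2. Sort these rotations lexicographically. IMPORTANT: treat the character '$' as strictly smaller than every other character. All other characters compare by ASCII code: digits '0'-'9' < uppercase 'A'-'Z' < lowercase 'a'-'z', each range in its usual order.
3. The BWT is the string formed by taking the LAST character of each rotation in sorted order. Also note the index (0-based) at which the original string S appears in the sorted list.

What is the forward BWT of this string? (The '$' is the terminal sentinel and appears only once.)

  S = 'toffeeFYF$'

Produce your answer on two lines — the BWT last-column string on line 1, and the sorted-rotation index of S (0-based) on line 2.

All 10 rotations (rotation i = S[i:]+S[:i]):
  rot[0] = toffeeFYF$
  rot[1] = offeeFYF$t
  rot[2] = ffeeFYF$to
  rot[3] = feeFYF$tof
  rot[4] = eeFYF$toff
  rot[5] = eFYF$toffe
  rot[6] = FYF$toffee
  rot[7] = YF$toffeeF
  rot[8] = F$toffeeFY
  rot[9] = $toffeeFYF
Sorted (with $ < everything):
  sorted[0] = $toffeeFYF  (last char: 'F')
  sorted[1] = F$toffeeFY  (last char: 'Y')
  sorted[2] = FYF$toffee  (last char: 'e')
  sorted[3] = YF$toffeeF  (last char: 'F')
  sorted[4] = eFYF$toffe  (last char: 'e')
  sorted[5] = eeFYF$toff  (last char: 'f')
  sorted[6] = feeFYF$tof  (last char: 'f')
  sorted[7] = ffeeFYF$to  (last char: 'o')
  sorted[8] = offeeFYF$t  (last char: 't')
  sorted[9] = toffeeFYF$  (last char: '$')
Last column: FYeFeffot$
Original string S is at sorted index 9

Answer: FYeFeffot$
9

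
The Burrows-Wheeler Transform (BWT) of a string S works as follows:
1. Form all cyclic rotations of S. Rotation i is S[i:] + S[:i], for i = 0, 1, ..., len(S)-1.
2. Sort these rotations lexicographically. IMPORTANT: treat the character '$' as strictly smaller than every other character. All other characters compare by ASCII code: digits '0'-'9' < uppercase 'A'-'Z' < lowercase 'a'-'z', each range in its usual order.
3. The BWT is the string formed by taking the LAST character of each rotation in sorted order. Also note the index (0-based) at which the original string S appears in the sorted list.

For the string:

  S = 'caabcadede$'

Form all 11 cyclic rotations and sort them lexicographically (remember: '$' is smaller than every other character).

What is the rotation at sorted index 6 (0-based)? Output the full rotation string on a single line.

Answer: cadede$caab

Derivation:
All 11 rotations (rotation i = S[i:]+S[:i]):
  rot[0] = caabcadede$
  rot[1] = aabcadede$c
  rot[2] = abcadede$ca
  rot[3] = bcadede$caa
  rot[4] = cadede$caab
  rot[5] = adede$caabc
  rot[6] = dede$caabca
  rot[7] = ede$caabcad
  rot[8] = de$caabcade
  rot[9] = e$caabcaded
  rot[10] = $caabcadede
Sorted (with $ < everything):
  sorted[0] = $caabcadede
  sorted[1] = aabcadede$c
  sorted[2] = abcadede$ca
  sorted[3] = adede$caabc
  sorted[4] = bcadede$caa
  sorted[5] = caabcadede$
  sorted[6] = cadede$caab
  sorted[7] = de$caabcade
  sorted[8] = dede$caabca
  sorted[9] = e$caabcaded
  sorted[10] = ede$caabcad
sorted[6] = cadede$caab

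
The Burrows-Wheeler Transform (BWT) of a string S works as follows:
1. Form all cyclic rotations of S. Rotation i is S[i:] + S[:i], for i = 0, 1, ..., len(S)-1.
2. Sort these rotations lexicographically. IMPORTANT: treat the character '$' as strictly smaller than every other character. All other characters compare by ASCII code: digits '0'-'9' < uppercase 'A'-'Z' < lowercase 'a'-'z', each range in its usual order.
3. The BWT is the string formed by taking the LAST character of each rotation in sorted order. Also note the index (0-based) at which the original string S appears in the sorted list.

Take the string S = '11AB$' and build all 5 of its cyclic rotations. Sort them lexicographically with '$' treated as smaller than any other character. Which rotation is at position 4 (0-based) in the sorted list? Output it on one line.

Answer: B$11A

Derivation:
All 5 rotations (rotation i = S[i:]+S[:i]):
  rot[0] = 11AB$
  rot[1] = 1AB$1
  rot[2] = AB$11
  rot[3] = B$11A
  rot[4] = $11AB
Sorted (with $ < everything):
  sorted[0] = $11AB
  sorted[1] = 11AB$
  sorted[2] = 1AB$1
  sorted[3] = AB$11
  sorted[4] = B$11A
sorted[4] = B$11A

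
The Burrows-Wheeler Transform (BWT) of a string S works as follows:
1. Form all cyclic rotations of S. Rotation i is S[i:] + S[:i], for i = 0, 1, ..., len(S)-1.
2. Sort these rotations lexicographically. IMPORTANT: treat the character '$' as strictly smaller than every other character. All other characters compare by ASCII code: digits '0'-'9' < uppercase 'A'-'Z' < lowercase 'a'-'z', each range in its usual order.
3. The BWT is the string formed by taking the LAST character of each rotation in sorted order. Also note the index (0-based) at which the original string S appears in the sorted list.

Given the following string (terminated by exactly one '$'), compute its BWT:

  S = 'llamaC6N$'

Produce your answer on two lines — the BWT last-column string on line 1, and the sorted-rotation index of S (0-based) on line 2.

Answer: NCa6mll$a
7

Derivation:
All 9 rotations (rotation i = S[i:]+S[:i]):
  rot[0] = llamaC6N$
  rot[1] = lamaC6N$l
  rot[2] = amaC6N$ll
  rot[3] = maC6N$lla
  rot[4] = aC6N$llam
  rot[5] = C6N$llama
  rot[6] = 6N$llamaC
  rot[7] = N$llamaC6
  rot[8] = $llamaC6N
Sorted (with $ < everything):
  sorted[0] = $llamaC6N  (last char: 'N')
  sorted[1] = 6N$llamaC  (last char: 'C')
  sorted[2] = C6N$llama  (last char: 'a')
  sorted[3] = N$llamaC6  (last char: '6')
  sorted[4] = aC6N$llam  (last char: 'm')
  sorted[5] = amaC6N$ll  (last char: 'l')
  sorted[6] = lamaC6N$l  (last char: 'l')
  sorted[7] = llamaC6N$  (last char: '$')
  sorted[8] = maC6N$lla  (last char: 'a')
Last column: NCa6mll$a
Original string S is at sorted index 7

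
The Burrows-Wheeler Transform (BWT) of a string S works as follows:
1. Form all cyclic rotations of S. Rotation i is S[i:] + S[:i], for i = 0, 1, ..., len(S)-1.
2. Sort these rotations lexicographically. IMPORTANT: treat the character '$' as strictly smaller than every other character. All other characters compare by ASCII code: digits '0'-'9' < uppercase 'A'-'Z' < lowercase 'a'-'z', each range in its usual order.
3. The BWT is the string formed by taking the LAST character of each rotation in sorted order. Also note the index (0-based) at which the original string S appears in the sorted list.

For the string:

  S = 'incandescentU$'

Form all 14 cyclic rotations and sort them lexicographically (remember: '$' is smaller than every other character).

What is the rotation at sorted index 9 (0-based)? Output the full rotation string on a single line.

All 14 rotations (rotation i = S[i:]+S[:i]):
  rot[0] = incandescentU$
  rot[1] = ncandescentU$i
  rot[2] = candescentU$in
  rot[3] = andescentU$inc
  rot[4] = ndescentU$inca
  rot[5] = descentU$incan
  rot[6] = escentU$incand
  rot[7] = scentU$incande
  rot[8] = centU$incandes
  rot[9] = entU$incandesc
  rot[10] = ntU$incandesce
  rot[11] = tU$incandescen
  rot[12] = U$incandescent
  rot[13] = $incandescentU
Sorted (with $ < everything):
  sorted[0] = $incandescentU
  sorted[1] = U$incandescent
  sorted[2] = andescentU$inc
  sorted[3] = candescentU$in
  sorted[4] = centU$incandes
  sorted[5] = descentU$incan
  sorted[6] = entU$incandesc
  sorted[7] = escentU$incand
  sorted[8] = incandescentU$
  sorted[9] = ncandescentU$i
  sorted[10] = ndescentU$inca
  sorted[11] = ntU$incandesce
  sorted[12] = scentU$incande
  sorted[13] = tU$incandescen
sorted[9] = ncandescentU$i

Answer: ncandescentU$i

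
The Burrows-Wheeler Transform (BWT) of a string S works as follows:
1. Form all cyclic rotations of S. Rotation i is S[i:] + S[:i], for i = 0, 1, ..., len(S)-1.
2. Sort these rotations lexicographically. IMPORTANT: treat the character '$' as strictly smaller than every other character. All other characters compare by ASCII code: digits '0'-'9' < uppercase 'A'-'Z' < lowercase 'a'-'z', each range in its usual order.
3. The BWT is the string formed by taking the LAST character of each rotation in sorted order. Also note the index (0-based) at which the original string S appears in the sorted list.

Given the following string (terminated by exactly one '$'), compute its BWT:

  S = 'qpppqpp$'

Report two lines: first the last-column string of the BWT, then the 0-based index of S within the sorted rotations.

Answer: ppqqppp$
7

Derivation:
All 8 rotations (rotation i = S[i:]+S[:i]):
  rot[0] = qpppqpp$
  rot[1] = pppqpp$q
  rot[2] = ppqpp$qp
  rot[3] = pqpp$qpp
  rot[4] = qpp$qppp
  rot[5] = pp$qpppq
  rot[6] = p$qpppqp
  rot[7] = $qpppqpp
Sorted (with $ < everything):
  sorted[0] = $qpppqpp  (last char: 'p')
  sorted[1] = p$qpppqp  (last char: 'p')
  sorted[2] = pp$qpppq  (last char: 'q')
  sorted[3] = pppqpp$q  (last char: 'q')
  sorted[4] = ppqpp$qp  (last char: 'p')
  sorted[5] = pqpp$qpp  (last char: 'p')
  sorted[6] = qpp$qppp  (last char: 'p')
  sorted[7] = qpppqpp$  (last char: '$')
Last column: ppqqppp$
Original string S is at sorted index 7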